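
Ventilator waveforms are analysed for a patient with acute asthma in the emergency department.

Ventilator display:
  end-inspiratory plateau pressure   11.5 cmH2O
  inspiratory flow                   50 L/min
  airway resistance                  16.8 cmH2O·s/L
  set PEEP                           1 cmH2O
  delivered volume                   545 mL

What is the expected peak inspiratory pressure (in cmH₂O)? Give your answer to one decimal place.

Flow: 50 L/min ÷ 60 = 0.8333 L/s.
PIP = Pplat + Raw × flow = 11.5 + 16.8 × 0.8333 = 11.5 + 13.999 = 25.499 cmH2O.

25.5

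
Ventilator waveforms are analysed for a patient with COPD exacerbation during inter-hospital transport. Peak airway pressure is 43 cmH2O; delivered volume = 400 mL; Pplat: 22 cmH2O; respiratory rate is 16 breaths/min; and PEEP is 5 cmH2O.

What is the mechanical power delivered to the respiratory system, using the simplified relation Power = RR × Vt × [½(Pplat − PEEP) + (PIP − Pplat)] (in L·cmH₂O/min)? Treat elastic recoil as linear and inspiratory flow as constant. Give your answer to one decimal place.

Per-breath work = Vt × [½(Pplat−PEEP) + (PIP−Pplat)] = 0.400 × [0.5×17.0 + 21.0] = 0.400 × 29.5 = 11.8 L·cmH2O.
Power = 16 × 11.8 = 188.8 L·cmH2O/min.

188.8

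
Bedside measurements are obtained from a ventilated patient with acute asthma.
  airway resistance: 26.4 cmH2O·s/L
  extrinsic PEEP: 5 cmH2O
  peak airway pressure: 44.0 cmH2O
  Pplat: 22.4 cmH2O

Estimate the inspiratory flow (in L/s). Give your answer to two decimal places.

flow = (PIP − Pplat) / Raw = 21.6 / 26.4 = 0.8182 L/s.

0.82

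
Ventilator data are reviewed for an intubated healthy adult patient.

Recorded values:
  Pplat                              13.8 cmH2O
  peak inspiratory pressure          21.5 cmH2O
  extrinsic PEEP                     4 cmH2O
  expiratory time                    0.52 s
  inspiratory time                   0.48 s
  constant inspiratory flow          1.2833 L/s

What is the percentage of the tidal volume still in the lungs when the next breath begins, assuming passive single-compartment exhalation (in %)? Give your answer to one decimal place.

Vt = flow × Ti = 1.2833 L/s × 0.48 s × 1000 mL/L = 615.98 mL.
R = (PIP − Pplat)/V̇ = (21.5 − 13.8) / 1.2833 = 7.7/1.2833 = 6.0 cmH2O·s/L.
C = Vt/(Pplat − PEEP) = 615.98 / (13.8 − 4) = 615.98/9.8 = 62.855 mL/cmH2O.
τ = R × C = 6.0 × 0.06286 L/cmH2O = 0.3772 s.
Fraction remaining at end-expiration = e^(−Te/τ) = e^(−0.52/0.3772) = 0.2519 → 25.19%.

25.2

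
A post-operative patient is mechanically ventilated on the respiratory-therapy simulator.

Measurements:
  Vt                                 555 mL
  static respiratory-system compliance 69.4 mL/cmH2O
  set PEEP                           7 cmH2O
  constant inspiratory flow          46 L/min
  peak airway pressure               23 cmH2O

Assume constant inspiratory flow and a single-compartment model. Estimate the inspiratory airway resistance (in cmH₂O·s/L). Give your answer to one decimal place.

10.4

Flow: 46 L/min ÷ 60 = 0.7667 L/s.
Equation of motion (constant flow): PIP = Vt/C + R·V̇ + PEEP.
R·V̇ = PIP − Vt/C − PEEP = 23 − 555/69.4 − 7 = 23 − 7.997 − 7 = 8.003 cmH2O.
R = 8.003 / 0.7667 = 10.438 cmH2O·s/L.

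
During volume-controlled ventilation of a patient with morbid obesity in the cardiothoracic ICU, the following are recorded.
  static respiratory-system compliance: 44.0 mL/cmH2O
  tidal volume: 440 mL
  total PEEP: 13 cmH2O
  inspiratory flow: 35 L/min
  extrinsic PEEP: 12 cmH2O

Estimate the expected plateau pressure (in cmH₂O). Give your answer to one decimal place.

End-expiratory occlusion gives total PEEP = 13 cmH2O (intrinsic PEEP = 13 − 12 = 1). Use total PEEP for the elastic gradient.
Pplat = PEEPtotal + Vt / Cstat = 13 + 440 / 44.0 = 13 + 10.0 = 23.0 cmH2O.

23.0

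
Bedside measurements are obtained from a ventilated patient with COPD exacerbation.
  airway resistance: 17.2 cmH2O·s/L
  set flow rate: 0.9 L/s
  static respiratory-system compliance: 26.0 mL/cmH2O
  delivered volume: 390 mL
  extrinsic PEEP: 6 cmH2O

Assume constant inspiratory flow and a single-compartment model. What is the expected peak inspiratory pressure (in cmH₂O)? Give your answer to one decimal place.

Equation of motion (constant flow): PIP = Vt/C + R·V̇ + PEEP.
PIP = 390/26.0 + 17.2×0.9 + 6 = 15.0 + 15.48 + 6 = 36.48 cmH2O.

36.5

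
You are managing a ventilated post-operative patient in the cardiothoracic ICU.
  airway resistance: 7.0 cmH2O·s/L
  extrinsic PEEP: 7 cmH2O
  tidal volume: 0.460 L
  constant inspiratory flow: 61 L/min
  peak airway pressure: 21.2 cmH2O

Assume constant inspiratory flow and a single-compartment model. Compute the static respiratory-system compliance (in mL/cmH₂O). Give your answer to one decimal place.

64.9

Flow: 61 L/min ÷ 60 = 1.0167 L/s.
Equation of motion (constant flow): PIP = Vt/C + R·V̇ + PEEP.
Vt/C = PIP − R·V̇ − PEEP = 21.2 − 7.0×1.0167 − 7 = 21.2 − 7.117 − 7 = 7.083 cmH2O.
C = Vt / 7.083 = 460 / 7.083 = 64.944 mL/cmH2O.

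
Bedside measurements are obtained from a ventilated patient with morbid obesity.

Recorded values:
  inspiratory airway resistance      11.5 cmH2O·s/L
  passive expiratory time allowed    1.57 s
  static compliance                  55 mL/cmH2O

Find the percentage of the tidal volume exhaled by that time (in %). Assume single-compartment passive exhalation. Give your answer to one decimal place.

τ = R × C = 11.5 × 55 mL/cmH2O = 11.5 × 0.055 L/cmH2O = 0.6325 s.
Passive exhalation: V(t)/V₀ = e^(−t/τ) = e^(−1.57/0.6325) = 0.08356.
Fraction exhaled = 1 − 0.08356 = 0.9164 → 91.64%.

91.6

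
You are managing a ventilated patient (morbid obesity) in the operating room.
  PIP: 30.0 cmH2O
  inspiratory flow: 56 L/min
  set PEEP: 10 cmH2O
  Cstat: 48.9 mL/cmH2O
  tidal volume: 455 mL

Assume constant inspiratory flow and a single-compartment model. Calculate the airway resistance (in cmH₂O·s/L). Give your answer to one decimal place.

Flow: 56 L/min ÷ 60 = 0.9333 L/s.
Equation of motion (constant flow): PIP = Vt/C + R·V̇ + PEEP.
R·V̇ = PIP − Vt/C − PEEP = 30.0 − 455/48.9 − 10 = 30.0 − 9.305 − 10 = 10.695 cmH2O.
R = 10.695 / 0.9333 = 11.459 cmH2O·s/L.

11.5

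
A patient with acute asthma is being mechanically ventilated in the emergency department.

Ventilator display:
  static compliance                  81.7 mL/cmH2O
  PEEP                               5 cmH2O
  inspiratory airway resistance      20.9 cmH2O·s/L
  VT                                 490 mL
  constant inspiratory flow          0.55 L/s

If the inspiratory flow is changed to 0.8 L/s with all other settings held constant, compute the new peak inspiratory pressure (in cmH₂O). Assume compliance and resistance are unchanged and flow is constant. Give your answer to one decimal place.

PIP = Vt/C + R·V̇ + PEEP (constant-flow equation of motion).
Only the resistive term changes: ΔPIP = R × ΔV̇ = 20.9 × (0.8 − 0.55) = 20.9 × 0.25 = 5.225 cmH2O.
Original PIP = 490/81.7 + 20.9×0.55 + 5 = 22.493 cmH2O; new PIP = 22.493 + (5.225) = 27.718 cmH2O.

27.7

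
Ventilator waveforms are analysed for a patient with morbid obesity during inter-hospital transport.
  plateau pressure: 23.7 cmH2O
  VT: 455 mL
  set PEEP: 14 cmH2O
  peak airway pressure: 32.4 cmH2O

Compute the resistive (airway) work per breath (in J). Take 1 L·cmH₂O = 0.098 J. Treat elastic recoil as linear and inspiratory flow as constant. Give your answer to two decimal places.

0.39

With constant inspiratory flow the resistive pressure is constant at PIP − Pplat = 32.4 − 23.7 = 8.7 cmH2O, so resistive work = 8.7 × 0.455 = 3.959 L·cmH2O.
× 0.098 J/(L·cmH2O) → 0.388 J.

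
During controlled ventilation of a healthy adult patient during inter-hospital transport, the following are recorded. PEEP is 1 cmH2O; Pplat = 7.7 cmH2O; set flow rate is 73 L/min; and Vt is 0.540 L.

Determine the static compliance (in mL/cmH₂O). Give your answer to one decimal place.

80.6

Cstat = Vt / (Pplat − PEEP) = 540 / (7.7 − 1) = 540 / 6.7 = 80.597 mL/cmH2O.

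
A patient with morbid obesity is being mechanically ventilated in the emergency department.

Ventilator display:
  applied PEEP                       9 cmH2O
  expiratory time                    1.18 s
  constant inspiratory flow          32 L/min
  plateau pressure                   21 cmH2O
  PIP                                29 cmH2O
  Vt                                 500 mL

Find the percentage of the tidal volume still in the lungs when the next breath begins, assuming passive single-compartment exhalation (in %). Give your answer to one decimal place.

Flow: 32 L/min ÷ 60 = 0.5333 L/s.
R = (PIP − Pplat)/V̇ = (29 − 21) / 0.5333 = 8.0/0.5333 = 15.001 cmH2O·s/L.
C = Vt/(Pplat − PEEP) = 500.0 / (21 − 9) = 500.0/12.0 = 41.667 mL/cmH2O.
τ = R × C = 15.001 × 0.04167 L/cmH2O = 0.6251 s.
Fraction remaining at end-expiration = e^(−Te/τ) = e^(−1.18/0.6251) = 0.1514 → 15.14%.

15.1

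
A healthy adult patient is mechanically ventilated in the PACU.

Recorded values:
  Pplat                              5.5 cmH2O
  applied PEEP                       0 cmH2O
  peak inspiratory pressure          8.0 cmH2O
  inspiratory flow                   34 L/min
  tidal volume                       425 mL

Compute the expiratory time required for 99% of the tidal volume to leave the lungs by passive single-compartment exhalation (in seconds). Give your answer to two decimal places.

Flow: 34 L/min ÷ 60 = 0.5667 L/s.
R = (PIP − Pplat)/V̇ = (8.0 − 5.5) / 0.5667 = 2.5/0.5667 = 4.412 cmH2O·s/L.
C = Vt/(Pplat − PEEP) = 425.0 / (5.5 − 0) = 425.0/5.5 = 77.273 mL/cmH2O.
τ = R × C = 4.412 × 0.07727 L/cmH2O = 0.3409 s.
t = −τ·ln(1 − 0.99) = −0.3409·ln(0.01) = 1.57 s.

1.57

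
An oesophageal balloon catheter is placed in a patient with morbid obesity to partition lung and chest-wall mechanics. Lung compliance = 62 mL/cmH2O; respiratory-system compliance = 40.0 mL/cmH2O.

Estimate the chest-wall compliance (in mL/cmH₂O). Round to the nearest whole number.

113

1/Ccw = 1/Crs − 1/CL.
1/Ccw = 1/40.0 − 1/62 = 0.008871.
Ccw = 112.73 mL/cmH2O.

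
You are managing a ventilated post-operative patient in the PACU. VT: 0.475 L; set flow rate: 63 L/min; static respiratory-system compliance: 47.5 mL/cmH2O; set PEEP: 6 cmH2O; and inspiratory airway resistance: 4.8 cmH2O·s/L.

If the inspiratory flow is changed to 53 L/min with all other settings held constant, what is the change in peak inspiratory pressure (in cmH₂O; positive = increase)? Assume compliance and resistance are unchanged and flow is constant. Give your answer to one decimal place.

Flow: 63 L/min ÷ 60 = 1.05 L/s.
New flow: 53 L/min ÷ 60 = 0.8833 L/s.
PIP = Vt/C + R·V̇ + PEEP (constant-flow equation of motion).
Only the resistive term changes: ΔPIP = R × ΔV̇ = 4.8 × (0.8833 − 1.05) = 4.8 × -0.1667 = -0.8002 cmH2O.

-0.8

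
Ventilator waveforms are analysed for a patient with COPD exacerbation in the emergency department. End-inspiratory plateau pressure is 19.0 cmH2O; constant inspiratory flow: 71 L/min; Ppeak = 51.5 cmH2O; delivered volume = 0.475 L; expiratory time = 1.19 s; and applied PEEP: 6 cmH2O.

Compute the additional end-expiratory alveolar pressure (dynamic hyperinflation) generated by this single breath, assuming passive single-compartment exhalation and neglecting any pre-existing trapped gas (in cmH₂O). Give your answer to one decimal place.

Flow: 71 L/min ÷ 60 = 1.1833 L/s.
R = (PIP − Pplat)/V̇ = (51.5 − 19.0) / 1.1833 = 32.5/1.1833 = 27.466 cmH2O·s/L.
C = Vt/(Pplat − PEEP) = 475.0 / (19.0 − 6) = 475.0/13.0 = 36.538 mL/cmH2O.
τ = R × C = 27.466 × 0.03654 L/cmH2O = 1.004 s.
Fraction remaining = e^(−Te/τ) = e^(−1.19/1.004) = 0.3057; trapped volume = 475.0 × 0.3057 = 145.21 mL.
Additional alveolar pressure from trapping ≈ V_trapped / C = 145.21 / 36.538 = 3.974 cmH2O.

4.0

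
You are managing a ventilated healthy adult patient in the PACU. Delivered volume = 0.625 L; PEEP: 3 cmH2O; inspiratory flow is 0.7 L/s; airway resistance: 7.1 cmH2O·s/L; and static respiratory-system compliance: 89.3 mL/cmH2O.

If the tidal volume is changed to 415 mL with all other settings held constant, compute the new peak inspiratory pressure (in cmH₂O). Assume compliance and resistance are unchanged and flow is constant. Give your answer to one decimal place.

12.6

PIP = Vt/C + R·V̇ + PEEP (constant-flow equation of motion).
Only the elastic term changes: ΔPIP = ΔVt / C = (415 − 625) / 89.3 = -2.352 cmH2O.
Original PIP = 625/89.3 + 7.1×0.7 + 3 = 14.969 cmH2O; new PIP = 14.969 + (-2.352) = 12.617 cmH2O.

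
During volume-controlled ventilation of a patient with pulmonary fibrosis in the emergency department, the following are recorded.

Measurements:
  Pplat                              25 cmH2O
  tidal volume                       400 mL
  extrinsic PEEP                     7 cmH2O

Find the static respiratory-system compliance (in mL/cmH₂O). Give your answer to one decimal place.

Cstat = Vt / (Pplat − PEEP) = 400 / (25 − 7) = 400 / 18.0 = 22.222 mL/cmH2O.

22.2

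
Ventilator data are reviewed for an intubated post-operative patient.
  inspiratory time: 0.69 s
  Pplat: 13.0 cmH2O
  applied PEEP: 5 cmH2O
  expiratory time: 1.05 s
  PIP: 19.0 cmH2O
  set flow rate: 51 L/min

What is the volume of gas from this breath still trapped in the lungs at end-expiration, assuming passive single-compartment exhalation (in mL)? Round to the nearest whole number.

Flow: 51 L/min ÷ 60 = 0.85 L/s.
Vt = flow × Ti = 0.85 L/s × 0.69 s × 1000 mL/L = 586.5 mL.
R = (PIP − Pplat)/V̇ = (19.0 − 13.0) / 0.85 = 6.0/0.85 = 7.059 cmH2O·s/L.
C = Vt/(Pplat − PEEP) = 586.5 / (13.0 − 5) = 586.5/8.0 = 73.313 mL/cmH2O.
τ = R × C = 7.059 × 0.07331 L/cmH2O = 0.5175 s.
Fraction remaining = e^(−Te/τ) = e^(−1.05/0.5175) = 0.1315.
Trapped volume = 586.5 × 0.1315 = 77.125 mL.

77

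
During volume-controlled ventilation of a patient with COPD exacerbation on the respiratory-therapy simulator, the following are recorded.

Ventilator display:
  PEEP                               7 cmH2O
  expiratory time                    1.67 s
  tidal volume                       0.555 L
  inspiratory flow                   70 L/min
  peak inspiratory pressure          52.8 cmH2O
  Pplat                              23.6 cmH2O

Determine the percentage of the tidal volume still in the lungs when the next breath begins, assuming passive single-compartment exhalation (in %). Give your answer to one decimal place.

Flow: 70 L/min ÷ 60 = 1.1667 L/s.
R = (PIP − Pplat)/V̇ = (52.8 − 23.6) / 1.1667 = 29.2/1.1667 = 25.028 cmH2O·s/L.
C = Vt/(Pplat − PEEP) = 555.0 / (23.6 − 7) = 555.0/16.6 = 33.434 mL/cmH2O.
τ = R × C = 25.028 × 0.03343 L/cmH2O = 0.8367 s.
Fraction remaining at end-expiration = e^(−Te/τ) = e^(−1.67/0.8367) = 0.1359 → 13.59%.

13.6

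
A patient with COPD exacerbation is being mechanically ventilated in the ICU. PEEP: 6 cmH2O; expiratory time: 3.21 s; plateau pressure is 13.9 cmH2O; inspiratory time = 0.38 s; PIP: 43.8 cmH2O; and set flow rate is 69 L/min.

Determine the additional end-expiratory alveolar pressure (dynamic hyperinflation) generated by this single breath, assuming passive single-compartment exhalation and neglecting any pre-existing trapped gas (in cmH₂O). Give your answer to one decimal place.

Flow: 69 L/min ÷ 60 = 1.15 L/s.
Vt = flow × Ti = 1.15 L/s × 0.38 s × 1000 mL/L = 437.0 mL.
R = (PIP − Pplat)/V̇ = (43.8 − 13.9) / 1.15 = 29.9/1.15 = 26.0 cmH2O·s/L.
C = Vt/(Pplat − PEEP) = 437.0 / (13.9 − 6) = 437.0/7.9 = 55.316 mL/cmH2O.
τ = R × C = 26.0 × 0.05532 L/cmH2O = 1.438 s.
Fraction remaining = e^(−Te/τ) = e^(−3.21/1.438) = 0.1073; trapped volume = 437.0 × 0.1073 = 46.89 mL.
Additional alveolar pressure from trapping ≈ V_trapped / C = 46.89 / 55.316 = 0.8477 cmH2O.

0.8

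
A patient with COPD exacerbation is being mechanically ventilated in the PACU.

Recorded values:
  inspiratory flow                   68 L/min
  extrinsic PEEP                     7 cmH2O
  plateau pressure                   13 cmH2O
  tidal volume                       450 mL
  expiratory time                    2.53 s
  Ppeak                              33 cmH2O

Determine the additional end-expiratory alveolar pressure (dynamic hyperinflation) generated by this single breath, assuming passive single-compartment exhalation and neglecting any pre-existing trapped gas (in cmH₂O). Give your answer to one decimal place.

0.9

Flow: 68 L/min ÷ 60 = 1.1333 L/s.
R = (PIP − Pplat)/V̇ = (33 − 13) / 1.1333 = 20.0/1.1333 = 17.648 cmH2O·s/L.
C = Vt/(Pplat − PEEP) = 450.0 / (13 − 7) = 450.0/6.0 = 75.0 mL/cmH2O.
τ = R × C = 17.648 × 0.075 L/cmH2O = 1.324 s.
Fraction remaining = e^(−Te/τ) = e^(−2.53/1.324) = 0.148; trapped volume = 450.0 × 0.148 = 66.6 mL.
Additional alveolar pressure from trapping ≈ V_trapped / C = 66.6 / 75.0 = 0.888 cmH2O.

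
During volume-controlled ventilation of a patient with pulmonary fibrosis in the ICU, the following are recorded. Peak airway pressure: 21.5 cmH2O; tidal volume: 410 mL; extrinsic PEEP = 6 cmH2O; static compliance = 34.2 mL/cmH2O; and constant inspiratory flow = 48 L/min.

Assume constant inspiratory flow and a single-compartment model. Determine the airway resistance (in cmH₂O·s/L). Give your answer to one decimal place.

4.4

Flow: 48 L/min ÷ 60 = 0.8 L/s.
Equation of motion (constant flow): PIP = Vt/C + R·V̇ + PEEP.
R·V̇ = PIP − Vt/C − PEEP = 21.5 − 410/34.2 − 6 = 21.5 − 11.988 − 6 = 3.512 cmH2O.
R = 3.512 / 0.8 = 4.39 cmH2O·s/L.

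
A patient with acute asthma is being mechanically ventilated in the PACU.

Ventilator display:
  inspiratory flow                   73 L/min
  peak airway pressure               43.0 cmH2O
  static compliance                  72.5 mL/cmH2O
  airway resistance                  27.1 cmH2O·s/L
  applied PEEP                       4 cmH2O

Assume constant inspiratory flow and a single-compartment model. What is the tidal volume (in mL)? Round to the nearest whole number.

437

Flow: 73 L/min ÷ 60 = 1.2167 L/s.
Equation of motion (constant flow): PIP = Vt/C + R·V̇ + PEEP.
Vt/C = PIP − R·V̇ − PEEP = 43.0 − 32.973 − 4 = 6.027 cmH2O.
Vt = C × 6.027 = 72.5 × 6.027 = 436.96 mL.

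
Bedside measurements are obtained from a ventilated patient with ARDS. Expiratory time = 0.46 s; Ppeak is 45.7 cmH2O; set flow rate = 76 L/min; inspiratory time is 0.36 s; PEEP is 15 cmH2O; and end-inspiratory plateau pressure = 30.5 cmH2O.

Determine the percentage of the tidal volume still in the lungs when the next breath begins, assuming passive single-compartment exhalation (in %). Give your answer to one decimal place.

27.2

Flow: 76 L/min ÷ 60 = 1.2667 L/s.
Vt = flow × Ti = 1.2667 L/s × 0.36 s × 1000 mL/L = 456.01 mL.
R = (PIP − Pplat)/V̇ = (45.7 − 30.5) / 1.2667 = 15.2/1.2667 = 12.0 cmH2O·s/L.
C = Vt/(Pplat − PEEP) = 456.01 / (30.5 − 15) = 456.01/15.5 = 29.42 mL/cmH2O.
τ = R × C = 12.0 × 0.02942 L/cmH2O = 0.353 s.
Fraction remaining at end-expiration = e^(−Te/τ) = e^(−0.46/0.353) = 0.2717 → 27.17%.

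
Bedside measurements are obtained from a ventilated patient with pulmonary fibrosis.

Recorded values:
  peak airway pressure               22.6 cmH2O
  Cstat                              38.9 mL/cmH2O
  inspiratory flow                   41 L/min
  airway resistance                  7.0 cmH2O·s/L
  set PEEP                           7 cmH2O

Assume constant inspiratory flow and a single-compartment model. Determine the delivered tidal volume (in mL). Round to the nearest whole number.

421

Flow: 41 L/min ÷ 60 = 0.6833 L/s.
Equation of motion (constant flow): PIP = Vt/C + R·V̇ + PEEP.
Vt/C = PIP − R·V̇ − PEEP = 22.6 − 4.783 − 7 = 10.817 cmH2O.
Vt = C × 10.817 = 38.9 × 10.817 = 420.78 mL.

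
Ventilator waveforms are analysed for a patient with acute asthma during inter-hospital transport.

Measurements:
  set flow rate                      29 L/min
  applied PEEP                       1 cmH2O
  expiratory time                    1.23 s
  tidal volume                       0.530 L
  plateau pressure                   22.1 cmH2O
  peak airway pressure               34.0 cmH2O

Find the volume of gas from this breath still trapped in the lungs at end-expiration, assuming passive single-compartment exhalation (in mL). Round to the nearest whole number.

73

Flow: 29 L/min ÷ 60 = 0.4833 L/s.
R = (PIP − Pplat)/V̇ = (34.0 − 22.1) / 0.4833 = 11.9/0.4833 = 24.622 cmH2O·s/L.
C = Vt/(Pplat − PEEP) = 530.0 / (22.1 − 1) = 530.0/21.1 = 25.118 mL/cmH2O.
τ = R × C = 24.622 × 0.02512 L/cmH2O = 0.6185 s.
Fraction remaining = e^(−Te/τ) = e^(−1.23/0.6185) = 0.1369.
Trapped volume = 530.0 × 0.1369 = 72.557 mL.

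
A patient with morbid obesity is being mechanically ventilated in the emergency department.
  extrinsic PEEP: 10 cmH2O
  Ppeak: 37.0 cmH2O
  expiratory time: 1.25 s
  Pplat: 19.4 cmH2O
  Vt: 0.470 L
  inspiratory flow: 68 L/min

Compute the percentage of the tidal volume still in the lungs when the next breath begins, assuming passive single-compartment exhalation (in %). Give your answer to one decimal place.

Flow: 68 L/min ÷ 60 = 1.1333 L/s.
R = (PIP − Pplat)/V̇ = (37.0 − 19.4) / 1.1333 = 17.6/1.1333 = 15.53 cmH2O·s/L.
C = Vt/(Pplat − PEEP) = 470.0 / (19.4 − 10) = 470.0/9.4 = 50.0 mL/cmH2O.
τ = R × C = 15.53 × 0.05 L/cmH2O = 0.7765 s.
Fraction remaining at end-expiration = e^(−Te/τ) = e^(−1.25/0.7765) = 0.1999 → 19.99%.

20.0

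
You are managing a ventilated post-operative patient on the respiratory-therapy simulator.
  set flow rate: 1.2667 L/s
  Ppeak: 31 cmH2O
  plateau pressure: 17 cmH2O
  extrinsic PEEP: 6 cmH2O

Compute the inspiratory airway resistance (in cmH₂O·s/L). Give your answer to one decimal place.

Raw = (PIP − Pplat) / flow = (31 − 17) / 1.2667 = 14.0 / 1.2667 = 11.052 cmH2O·s/L.

11.1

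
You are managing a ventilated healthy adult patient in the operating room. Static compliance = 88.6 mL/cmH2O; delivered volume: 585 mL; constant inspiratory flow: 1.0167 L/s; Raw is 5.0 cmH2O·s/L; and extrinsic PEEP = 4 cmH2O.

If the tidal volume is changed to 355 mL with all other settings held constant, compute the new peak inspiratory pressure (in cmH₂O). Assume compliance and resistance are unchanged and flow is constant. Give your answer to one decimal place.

13.1

PIP = Vt/C + R·V̇ + PEEP (constant-flow equation of motion).
Only the elastic term changes: ΔPIP = ΔVt / C = (355 − 585) / 88.6 = -2.596 cmH2O.
Original PIP = 585/88.6 + 5.0×1.0167 + 4 = 15.686 cmH2O; new PIP = 15.686 + (-2.596) = 13.09 cmH2O.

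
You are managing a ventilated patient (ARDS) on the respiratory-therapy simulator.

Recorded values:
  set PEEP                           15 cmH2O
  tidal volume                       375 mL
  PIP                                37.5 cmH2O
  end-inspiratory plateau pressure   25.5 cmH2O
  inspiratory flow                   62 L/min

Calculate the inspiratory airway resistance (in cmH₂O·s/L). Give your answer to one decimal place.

11.6

Flow: 62 L/min ÷ 60 = 1.0333 L/s.
Raw = (PIP − Pplat) / flow = (37.5 − 25.5) / 1.0333 = 12.0 / 1.0333 = 11.613 cmH2O·s/L.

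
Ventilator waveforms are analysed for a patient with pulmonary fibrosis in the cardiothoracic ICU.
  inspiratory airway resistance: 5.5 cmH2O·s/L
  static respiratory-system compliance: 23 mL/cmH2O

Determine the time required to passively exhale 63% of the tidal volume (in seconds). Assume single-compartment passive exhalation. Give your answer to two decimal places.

0.13

τ = R × C = 5.5 × 23 mL/cmH2O = 5.5 × 0.023 L/cmH2O = 0.1265 s.
Exhaled fraction f = 1 − e^(−t/τ) → t = −τ·ln(1 − f) = −0.1265·ln(0.37) = 0.1258 s.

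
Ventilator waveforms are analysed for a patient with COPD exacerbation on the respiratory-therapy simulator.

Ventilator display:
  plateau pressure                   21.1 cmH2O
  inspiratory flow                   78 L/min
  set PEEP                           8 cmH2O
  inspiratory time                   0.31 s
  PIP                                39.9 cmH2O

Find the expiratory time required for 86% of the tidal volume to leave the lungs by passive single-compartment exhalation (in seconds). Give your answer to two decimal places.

Flow: 78 L/min ÷ 60 = 1.3 L/s.
Vt = flow × Ti = 1.3 L/s × 0.31 s × 1000 mL/L = 403.0 mL.
R = (PIP − Pplat)/V̇ = (39.9 − 21.1) / 1.3 = 18.8/1.3 = 14.462 cmH2O·s/L.
C = Vt/(Pplat − PEEP) = 403.0 / (21.1 − 8) = 403.0/13.1 = 30.763 mL/cmH2O.
τ = R × C = 14.462 × 0.03076 L/cmH2O = 0.4449 s.
t = −τ·ln(1 − 0.86) = −0.4449·ln(0.14) = 0.8747 s.

0.87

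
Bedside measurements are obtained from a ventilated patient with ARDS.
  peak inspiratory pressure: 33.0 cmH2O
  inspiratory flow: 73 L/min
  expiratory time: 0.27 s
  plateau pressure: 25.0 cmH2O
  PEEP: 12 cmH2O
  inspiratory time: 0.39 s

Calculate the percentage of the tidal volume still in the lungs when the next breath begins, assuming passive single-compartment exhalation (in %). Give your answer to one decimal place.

32.5

Flow: 73 L/min ÷ 60 = 1.2167 L/s.
Vt = flow × Ti = 1.2167 L/s × 0.39 s × 1000 mL/L = 474.51 mL.
R = (PIP − Pplat)/V̇ = (33.0 − 25.0) / 1.2167 = 8.0/1.2167 = 6.575 cmH2O·s/L.
C = Vt/(Pplat − PEEP) = 474.51 / (25.0 − 12) = 474.51/13.0 = 36.501 mL/cmH2O.
τ = R × C = 6.575 × 0.0365 L/cmH2O = 0.24 s.
Fraction remaining at end-expiration = e^(−Te/τ) = e^(−0.27/0.24) = 0.3247 → 32.47%.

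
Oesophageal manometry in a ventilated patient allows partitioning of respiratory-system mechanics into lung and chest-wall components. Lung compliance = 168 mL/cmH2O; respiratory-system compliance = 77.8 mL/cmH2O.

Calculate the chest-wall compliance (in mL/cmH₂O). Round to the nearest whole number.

145

1/Ccw = 1/Crs − 1/CL.
1/Ccw = 1/77.8 − 1/168 = 0.006901.
Ccw = 144.91 mL/cmH2O.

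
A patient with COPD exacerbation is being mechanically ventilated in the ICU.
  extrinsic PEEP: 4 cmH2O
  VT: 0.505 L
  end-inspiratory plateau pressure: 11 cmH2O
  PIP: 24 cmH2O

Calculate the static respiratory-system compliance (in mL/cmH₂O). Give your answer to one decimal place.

72.1

Cstat = Vt / (Pplat − PEEP) = 505 / (11 − 4) = 505 / 7.0 = 72.143 mL/cmH2O.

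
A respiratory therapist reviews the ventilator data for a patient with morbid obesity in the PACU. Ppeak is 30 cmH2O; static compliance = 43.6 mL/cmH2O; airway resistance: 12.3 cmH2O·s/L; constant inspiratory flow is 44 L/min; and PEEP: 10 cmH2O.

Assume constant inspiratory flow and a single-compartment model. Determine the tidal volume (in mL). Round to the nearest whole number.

Flow: 44 L/min ÷ 60 = 0.7333 L/s.
Equation of motion (constant flow): PIP = Vt/C + R·V̇ + PEEP.
Vt/C = PIP − R·V̇ − PEEP = 30 − 9.02 − 10 = 10.98 cmH2O.
Vt = C × 10.98 = 43.6 × 10.98 = 478.73 mL.

479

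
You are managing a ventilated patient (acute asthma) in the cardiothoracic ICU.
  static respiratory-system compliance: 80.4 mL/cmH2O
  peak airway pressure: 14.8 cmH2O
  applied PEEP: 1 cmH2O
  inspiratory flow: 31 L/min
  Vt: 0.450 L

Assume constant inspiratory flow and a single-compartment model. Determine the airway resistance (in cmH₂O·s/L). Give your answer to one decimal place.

15.9

Flow: 31 L/min ÷ 60 = 0.5167 L/s.
Equation of motion (constant flow): PIP = Vt/C + R·V̇ + PEEP.
R·V̇ = PIP − Vt/C − PEEP = 14.8 − 450/80.4 − 1 = 14.8 − 5.597 − 1 = 8.203 cmH2O.
R = 8.203 / 0.5167 = 15.876 cmH2O·s/L.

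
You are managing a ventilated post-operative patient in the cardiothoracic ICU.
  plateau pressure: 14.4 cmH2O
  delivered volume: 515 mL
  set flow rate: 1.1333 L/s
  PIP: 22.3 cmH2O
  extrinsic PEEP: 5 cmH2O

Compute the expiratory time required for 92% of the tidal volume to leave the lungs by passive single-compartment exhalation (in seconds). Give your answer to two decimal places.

0.96

R = (PIP − Pplat)/V̇ = (22.3 − 14.4) / 1.1333 = 7.9/1.1333 = 6.971 cmH2O·s/L.
C = Vt/(Pplat − PEEP) = 515.0 / (14.4 − 5) = 515.0/9.4 = 54.787 mL/cmH2O.
τ = R × C = 6.971 × 0.05479 L/cmH2O = 0.3819 s.
t = −τ·ln(1 − 0.92) = −0.3819·ln(0.08) = 0.9646 s.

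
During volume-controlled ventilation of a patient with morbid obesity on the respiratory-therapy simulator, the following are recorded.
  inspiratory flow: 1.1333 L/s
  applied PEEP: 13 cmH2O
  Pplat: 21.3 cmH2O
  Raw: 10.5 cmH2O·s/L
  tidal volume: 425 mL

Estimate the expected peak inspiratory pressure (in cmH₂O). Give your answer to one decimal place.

PIP = Pplat + Raw × flow = 21.3 + 10.5 × 1.1333 = 21.3 + 11.9 = 33.2 cmH2O.

33.2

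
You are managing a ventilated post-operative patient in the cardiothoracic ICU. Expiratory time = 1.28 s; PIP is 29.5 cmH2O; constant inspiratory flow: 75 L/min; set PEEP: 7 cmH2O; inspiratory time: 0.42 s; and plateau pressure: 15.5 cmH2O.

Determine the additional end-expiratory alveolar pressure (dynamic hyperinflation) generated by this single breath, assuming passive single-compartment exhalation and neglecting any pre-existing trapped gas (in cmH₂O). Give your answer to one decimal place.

1.3

Flow: 75 L/min ÷ 60 = 1.25 L/s.
Vt = flow × Ti = 1.25 L/s × 0.42 s × 1000 mL/L = 525.0 mL.
R = (PIP − Pplat)/V̇ = (29.5 − 15.5) / 1.25 = 14.0/1.25 = 11.2 cmH2O·s/L.
C = Vt/(Pplat − PEEP) = 525.0 / (15.5 − 7) = 525.0/8.5 = 61.765 mL/cmH2O.
τ = R × C = 11.2 × 0.06177 L/cmH2O = 0.6918 s.
Fraction remaining = e^(−Te/τ) = e^(−1.28/0.6918) = 0.1572; trapped volume = 525.0 × 0.1572 = 82.53 mL.
Additional alveolar pressure from trapping ≈ V_trapped / C = 82.53 / 61.765 = 1.336 cmH2O.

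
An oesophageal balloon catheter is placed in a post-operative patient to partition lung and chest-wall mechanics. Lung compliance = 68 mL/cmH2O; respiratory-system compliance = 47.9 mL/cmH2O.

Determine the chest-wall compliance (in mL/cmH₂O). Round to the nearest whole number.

1/Ccw = 1/Crs − 1/CL.
1/Ccw = 1/47.9 − 1/68 = 0.006171.
Ccw = 162.05 mL/cmH2O.

162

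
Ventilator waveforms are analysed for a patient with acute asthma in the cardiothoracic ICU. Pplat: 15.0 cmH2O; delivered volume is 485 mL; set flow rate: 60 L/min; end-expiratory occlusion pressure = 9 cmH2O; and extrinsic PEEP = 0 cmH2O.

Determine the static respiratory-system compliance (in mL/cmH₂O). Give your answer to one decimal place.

80.8

End-expiratory occlusion gives total PEEP = 9 cmH2O (intrinsic PEEP = 9 − 0 = 9). Use total PEEP for the elastic gradient.
Cstat = Vt / (Pplat − PEEPtotal) = 485 / (15.0 − 9) = 485 / 6.0 = 80.833 mL/cmH2O.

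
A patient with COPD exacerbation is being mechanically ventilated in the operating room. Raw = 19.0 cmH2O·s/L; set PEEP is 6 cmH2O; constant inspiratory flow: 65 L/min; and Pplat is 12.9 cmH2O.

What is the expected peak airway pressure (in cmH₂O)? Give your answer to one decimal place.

33.5

Flow: 65 L/min ÷ 60 = 1.0833 L/s.
PIP = Pplat + Raw × flow = 12.9 + 19.0 × 1.0833 = 12.9 + 20.583 = 33.483 cmH2O.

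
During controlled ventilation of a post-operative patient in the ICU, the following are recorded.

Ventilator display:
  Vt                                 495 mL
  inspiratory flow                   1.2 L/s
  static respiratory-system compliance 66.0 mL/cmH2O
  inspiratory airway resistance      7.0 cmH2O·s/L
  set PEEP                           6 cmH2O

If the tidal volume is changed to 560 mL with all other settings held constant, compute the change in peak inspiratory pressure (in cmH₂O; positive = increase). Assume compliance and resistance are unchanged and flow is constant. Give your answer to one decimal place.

PIP = Vt/C + R·V̇ + PEEP (constant-flow equation of motion).
Only the elastic term changes: ΔPIP = ΔVt / C = (560 − 495) / 66.0 = 0.9848 cmH2O.

1.0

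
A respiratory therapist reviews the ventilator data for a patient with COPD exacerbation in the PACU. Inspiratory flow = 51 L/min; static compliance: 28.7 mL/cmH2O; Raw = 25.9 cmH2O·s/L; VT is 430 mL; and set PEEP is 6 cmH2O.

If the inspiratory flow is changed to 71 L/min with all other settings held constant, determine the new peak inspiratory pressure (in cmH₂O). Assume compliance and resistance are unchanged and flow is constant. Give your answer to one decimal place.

51.6

Flow: 51 L/min ÷ 60 = 0.85 L/s.
New flow: 71 L/min ÷ 60 = 1.1833 L/s.
PIP = Vt/C + R·V̇ + PEEP (constant-flow equation of motion).
Only the resistive term changes: ΔPIP = R × ΔV̇ = 25.9 × (1.1833 − 0.85) = 25.9 × 0.3333 = 8.632 cmH2O.
Original PIP = 430/28.7 + 25.9×0.85 + 6 = 42.998 cmH2O; new PIP = 42.998 + (8.632) = 51.63 cmH2O.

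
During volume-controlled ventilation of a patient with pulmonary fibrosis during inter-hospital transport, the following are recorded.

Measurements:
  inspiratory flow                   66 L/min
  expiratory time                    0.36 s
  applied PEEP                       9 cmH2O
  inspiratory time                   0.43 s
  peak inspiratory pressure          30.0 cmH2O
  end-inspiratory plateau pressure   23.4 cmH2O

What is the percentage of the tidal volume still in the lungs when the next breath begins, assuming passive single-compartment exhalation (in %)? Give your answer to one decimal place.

Flow: 66 L/min ÷ 60 = 1.1 L/s.
Vt = flow × Ti = 1.1 L/s × 0.43 s × 1000 mL/L = 473.0 mL.
R = (PIP − Pplat)/V̇ = (30.0 − 23.4) / 1.1 = 6.6/1.1 = 6.0 cmH2O·s/L.
C = Vt/(Pplat − PEEP) = 473.0 / (23.4 − 9) = 473.0/14.4 = 32.847 mL/cmH2O.
τ = R × C = 6.0 × 0.03285 L/cmH2O = 0.1971 s.
Fraction remaining at end-expiration = e^(−Te/τ) = e^(−0.36/0.1971) = 0.161 → 16.1%.

16.1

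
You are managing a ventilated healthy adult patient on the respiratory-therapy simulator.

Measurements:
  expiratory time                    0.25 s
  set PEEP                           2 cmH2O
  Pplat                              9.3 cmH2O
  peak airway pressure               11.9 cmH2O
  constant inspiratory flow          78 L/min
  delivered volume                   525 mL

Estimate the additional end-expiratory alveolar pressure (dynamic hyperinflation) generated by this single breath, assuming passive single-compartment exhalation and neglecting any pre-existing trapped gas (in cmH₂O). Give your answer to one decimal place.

Flow: 78 L/min ÷ 60 = 1.3 L/s.
R = (PIP − Pplat)/V̇ = (11.9 − 9.3) / 1.3 = 2.6/1.3 = 2.0 cmH2O·s/L.
C = Vt/(Pplat − PEEP) = 525.0 / (9.3 − 2) = 525.0/7.3 = 71.918 mL/cmH2O.
τ = R × C = 2.0 × 0.07192 L/cmH2O = 0.1438 s.
Fraction remaining = e^(−Te/τ) = e^(−0.25/0.1438) = 0.1758; trapped volume = 525.0 × 0.1758 = 92.295 mL.
Additional alveolar pressure from trapping ≈ V_trapped / C = 92.295 / 71.918 = 1.283 cmH2O.

1.3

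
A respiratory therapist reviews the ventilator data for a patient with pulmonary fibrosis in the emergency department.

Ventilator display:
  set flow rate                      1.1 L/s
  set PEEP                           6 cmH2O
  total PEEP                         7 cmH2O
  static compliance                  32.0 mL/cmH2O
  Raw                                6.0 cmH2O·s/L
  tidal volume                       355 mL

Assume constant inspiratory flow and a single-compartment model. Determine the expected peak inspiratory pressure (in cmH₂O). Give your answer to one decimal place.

Total PEEP = 7 cmH2O (set 6 + intrinsic 1); this is the baseline alveolar pressure.
Equation of motion (constant flow): PIP = Vt/C + R·V̇ + PEEP.
PIP = 355/32.0 + 6.0×1.1 + 7 = 11.094 + 6.6 + 7 = 24.694 cmH2O.

24.7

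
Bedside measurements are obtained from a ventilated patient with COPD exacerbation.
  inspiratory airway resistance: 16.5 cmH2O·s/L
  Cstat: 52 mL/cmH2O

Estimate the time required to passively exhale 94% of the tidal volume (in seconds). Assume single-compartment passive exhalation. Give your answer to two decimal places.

τ = R × C = 16.5 × 52 mL/cmH2O = 16.5 × 0.052 L/cmH2O = 0.858 s.
Exhaled fraction f = 1 − e^(−t/τ) → t = −τ·ln(1 − f) = −0.858·ln(0.06) = 2.414 s.

2.41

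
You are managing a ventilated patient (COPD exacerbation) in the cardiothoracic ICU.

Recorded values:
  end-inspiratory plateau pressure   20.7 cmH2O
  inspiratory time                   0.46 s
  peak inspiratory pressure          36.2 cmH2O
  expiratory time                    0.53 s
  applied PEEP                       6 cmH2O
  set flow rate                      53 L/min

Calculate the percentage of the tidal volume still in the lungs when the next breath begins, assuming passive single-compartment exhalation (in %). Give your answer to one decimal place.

Flow: 53 L/min ÷ 60 = 0.8833 L/s.
Vt = flow × Ti = 0.8833 L/s × 0.46 s × 1000 mL/L = 406.32 mL.
R = (PIP − Pplat)/V̇ = (36.2 − 20.7) / 0.8833 = 15.5/0.8833 = 17.548 cmH2O·s/L.
C = Vt/(Pplat − PEEP) = 406.32 / (20.7 − 6) = 406.32/14.7 = 27.641 mL/cmH2O.
τ = R × C = 17.548 × 0.02764 L/cmH2O = 0.485 s.
Fraction remaining at end-expiration = e^(−Te/τ) = e^(−0.53/0.485) = 0.3353 → 33.53%.

33.5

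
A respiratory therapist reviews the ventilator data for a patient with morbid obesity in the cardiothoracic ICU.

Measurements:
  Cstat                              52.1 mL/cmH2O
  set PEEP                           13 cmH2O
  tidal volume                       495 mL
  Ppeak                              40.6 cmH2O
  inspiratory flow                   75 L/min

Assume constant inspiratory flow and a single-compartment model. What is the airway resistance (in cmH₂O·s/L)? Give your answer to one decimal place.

Flow: 75 L/min ÷ 60 = 1.25 L/s.
Equation of motion (constant flow): PIP = Vt/C + R·V̇ + PEEP.
R·V̇ = PIP − Vt/C − PEEP = 40.6 − 495/52.1 − 13 = 40.6 − 9.501 − 13 = 18.099 cmH2O.
R = 18.099 / 1.25 = 14.479 cmH2O·s/L.

14.5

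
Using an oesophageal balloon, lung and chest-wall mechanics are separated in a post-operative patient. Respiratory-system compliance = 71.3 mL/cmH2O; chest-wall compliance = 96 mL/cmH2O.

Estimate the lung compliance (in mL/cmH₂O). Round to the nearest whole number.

277

1/CL = 1/Crs − 1/Ccw.
1/CL = 1/71.3 − 1/96 = 0.003609.
CL = 277.09 mL/cmH2O.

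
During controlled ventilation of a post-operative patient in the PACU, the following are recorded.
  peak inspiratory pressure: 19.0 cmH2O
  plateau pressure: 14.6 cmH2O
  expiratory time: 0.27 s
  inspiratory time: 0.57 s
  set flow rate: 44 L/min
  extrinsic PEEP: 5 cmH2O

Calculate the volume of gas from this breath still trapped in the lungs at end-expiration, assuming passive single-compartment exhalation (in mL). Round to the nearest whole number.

Flow: 44 L/min ÷ 60 = 0.7333 L/s.
Vt = flow × Ti = 0.7333 L/s × 0.57 s × 1000 mL/L = 417.98 mL.
R = (PIP − Pplat)/V̇ = (19.0 − 14.6) / 0.7333 = 4.4/0.7333 = 6.0 cmH2O·s/L.
C = Vt/(Pplat − PEEP) = 417.98 / (14.6 − 5) = 417.98/9.6 = 43.54 mL/cmH2O.
τ = R × C = 6.0 × 0.04354 L/cmH2O = 0.2612 s.
Fraction remaining = e^(−Te/τ) = e^(−0.27/0.2612) = 0.3557.
Trapped volume = 417.98 × 0.3557 = 148.68 mL.

149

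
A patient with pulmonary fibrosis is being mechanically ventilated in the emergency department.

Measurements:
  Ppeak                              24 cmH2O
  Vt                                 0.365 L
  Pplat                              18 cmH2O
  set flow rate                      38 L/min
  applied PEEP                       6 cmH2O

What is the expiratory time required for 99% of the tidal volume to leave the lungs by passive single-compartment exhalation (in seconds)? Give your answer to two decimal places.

Flow: 38 L/min ÷ 60 = 0.6333 L/s.
R = (PIP − Pplat)/V̇ = (24 − 18) / 0.6333 = 6.0/0.6333 = 9.474 cmH2O·s/L.
C = Vt/(Pplat − PEEP) = 365.0 / (18 − 6) = 365.0/12.0 = 30.417 mL/cmH2O.
τ = R × C = 9.474 × 0.03042 L/cmH2O = 0.2882 s.
t = −τ·ln(1 − 0.99) = −0.2882·ln(0.01) = 1.327 s.

1.33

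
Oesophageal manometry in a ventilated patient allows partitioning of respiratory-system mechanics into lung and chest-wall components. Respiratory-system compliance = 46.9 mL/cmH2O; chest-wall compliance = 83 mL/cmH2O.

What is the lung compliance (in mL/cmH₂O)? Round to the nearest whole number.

1/CL = 1/Crs − 1/Ccw.
1/CL = 1/46.9 − 1/83 = 0.009274.
CL = 107.83 mL/cmH2O.

108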